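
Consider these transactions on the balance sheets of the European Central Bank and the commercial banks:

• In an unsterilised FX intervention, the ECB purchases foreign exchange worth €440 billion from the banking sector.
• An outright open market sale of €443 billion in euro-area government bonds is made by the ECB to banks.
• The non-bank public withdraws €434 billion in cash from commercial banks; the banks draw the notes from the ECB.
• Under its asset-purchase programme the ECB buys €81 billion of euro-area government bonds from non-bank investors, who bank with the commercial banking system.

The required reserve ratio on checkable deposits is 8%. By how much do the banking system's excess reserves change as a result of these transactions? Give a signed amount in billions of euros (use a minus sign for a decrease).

-€327.76 billion

FX purchase €440 billion: reserves +€440B, deposits 0.
OMO sale (to banks) €443 billion: reserves −€443B, deposits 0.
Currency withdrawal €434 billion: reserves −€434B, deposits −€434B.
Asset purchase (from non-banks) €81 billion: reserves +€81B, deposits +€81B.
Totals: Δreserves = −€356B, Δdeposits = −€353B.
Δrequired reserves = 8% × −€353B = −€28.24B.
Δexcess reserves = Δreserves − Δrequired = −€356B − (−€28.24B) = -€327.76 billion.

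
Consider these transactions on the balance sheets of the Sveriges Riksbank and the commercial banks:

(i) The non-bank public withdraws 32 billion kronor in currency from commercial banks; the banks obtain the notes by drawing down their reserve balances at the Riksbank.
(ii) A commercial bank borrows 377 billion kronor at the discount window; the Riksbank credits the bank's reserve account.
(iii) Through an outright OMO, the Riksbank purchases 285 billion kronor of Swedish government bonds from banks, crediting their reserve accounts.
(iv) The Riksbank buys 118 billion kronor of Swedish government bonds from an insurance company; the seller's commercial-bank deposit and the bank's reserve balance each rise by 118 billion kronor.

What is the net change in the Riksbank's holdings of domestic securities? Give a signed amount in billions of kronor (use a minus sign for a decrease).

+403 billion

Currency withdrawal 32 billion kronor: the Riksbank's securities portfolio is untouched → 0.
Discount-window loan 377 billion kronor: the Riksbank's securities portfolio is untouched → 0.
OMO purchase (from banks) 285 billion kronor: securities added to the Riksbank's portfolio → +285B.
Asset purchase (from non-banks) 118 billion kronor: securities added to the Riksbank's portfolio → +118B.
Net: 0 + 0 + 285 + 118 = +403 billion.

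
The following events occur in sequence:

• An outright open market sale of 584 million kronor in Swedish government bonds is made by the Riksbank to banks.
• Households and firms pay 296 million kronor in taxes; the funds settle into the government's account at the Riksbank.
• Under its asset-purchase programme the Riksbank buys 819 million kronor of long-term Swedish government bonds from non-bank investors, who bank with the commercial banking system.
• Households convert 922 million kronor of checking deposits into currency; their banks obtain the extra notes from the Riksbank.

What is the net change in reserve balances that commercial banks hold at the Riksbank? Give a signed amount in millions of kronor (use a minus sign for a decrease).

-983 million

OMO sale (to banks) 584 million kronor: the buying banks pay out of their reserve balances → −584M.
Government account inflow 296 million kronor: funds move from bank reserves into the government account → −296M.
Asset purchase (from non-banks) 819 million kronor: the Riksbank pays by crediting reserve accounts → +819M.
Currency withdrawal 922 million kronor: banks swap reserves for currency → −922M.
Net: −584 − 296 + 819 − 922 = -983 million.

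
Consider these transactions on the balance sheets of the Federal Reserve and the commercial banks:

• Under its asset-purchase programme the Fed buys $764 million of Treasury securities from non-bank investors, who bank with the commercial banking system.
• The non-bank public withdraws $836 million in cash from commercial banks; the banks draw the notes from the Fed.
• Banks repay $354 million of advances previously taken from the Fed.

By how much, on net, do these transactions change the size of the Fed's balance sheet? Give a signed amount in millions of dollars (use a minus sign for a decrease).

Fed balance sheet:
  Assets:      Securities +$764M, Loans to banks −$354M
  Liabilities: Bank reserves −$426M, Currency in circulation +$836M
Commercial banking system:
  Assets:      Reserves at CB −$426M
  Liabilities: Checkable deposits −$72M, Borrowings from CB −$354M
Change in total Fed assets = +$410 million.

+$410 million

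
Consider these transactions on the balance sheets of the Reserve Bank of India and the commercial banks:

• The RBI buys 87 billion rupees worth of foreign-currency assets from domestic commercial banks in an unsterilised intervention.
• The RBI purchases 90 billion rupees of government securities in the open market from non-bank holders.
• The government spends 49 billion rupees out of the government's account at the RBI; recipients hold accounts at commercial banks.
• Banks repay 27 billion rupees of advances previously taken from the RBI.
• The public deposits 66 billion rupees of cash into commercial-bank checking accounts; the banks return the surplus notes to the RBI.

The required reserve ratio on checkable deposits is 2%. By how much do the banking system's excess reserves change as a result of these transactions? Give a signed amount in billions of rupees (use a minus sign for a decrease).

+260.9 billion

FX purchase 87 billion rupees: reserves +87B, deposits 0.
Asset purchase (from non-banks) 90 billion rupees: reserves +90B, deposits +90B.
Government spending 49 billion rupees: reserves +49B, deposits +49B.
Discount-window repayment 27 billion rupees: reserves −27B, deposits 0.
Currency deposit 66 billion rupees: reserves +66B, deposits +66B.
Totals: Δreserves = +265B, Δdeposits = +205B.
Δrequired reserves = 2% × +205B = +4.1B.
Δexcess reserves = Δreserves − Δrequired = +265B − (+4.1B) = +260.9 billion.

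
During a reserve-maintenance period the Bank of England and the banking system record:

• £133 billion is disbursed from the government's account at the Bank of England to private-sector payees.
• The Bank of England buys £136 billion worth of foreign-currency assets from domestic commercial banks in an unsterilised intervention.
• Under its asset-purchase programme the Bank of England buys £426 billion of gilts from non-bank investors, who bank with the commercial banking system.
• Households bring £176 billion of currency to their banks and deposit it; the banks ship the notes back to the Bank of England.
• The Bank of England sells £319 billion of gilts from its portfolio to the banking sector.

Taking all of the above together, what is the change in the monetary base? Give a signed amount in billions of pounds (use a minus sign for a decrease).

Bank of England balance sheet:
  Assets:      Securities +£107B, Foreign assets +£136B
  Liabilities: Bank reserves +£552B, Currency in circulation −£176B, Government deposits −£133B
Monetary base = currency + reserves: −£176B + (+£552B) = +£376 billion.

+£376 billion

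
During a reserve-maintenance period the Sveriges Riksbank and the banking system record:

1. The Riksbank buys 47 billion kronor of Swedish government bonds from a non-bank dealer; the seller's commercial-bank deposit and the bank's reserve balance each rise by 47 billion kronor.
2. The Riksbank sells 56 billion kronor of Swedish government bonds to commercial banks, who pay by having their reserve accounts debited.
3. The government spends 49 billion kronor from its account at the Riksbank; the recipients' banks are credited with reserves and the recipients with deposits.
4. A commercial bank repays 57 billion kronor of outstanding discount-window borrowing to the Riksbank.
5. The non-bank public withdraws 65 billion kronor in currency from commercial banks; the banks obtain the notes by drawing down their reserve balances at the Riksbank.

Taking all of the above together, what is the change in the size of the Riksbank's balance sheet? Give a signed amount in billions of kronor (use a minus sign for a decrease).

Asset purchase (from non-banks) 47 billion kronor: a Riksbank asset is acquired → +47B.
OMO sale (to banks) 56 billion kronor: a Riksbank asset is shed → −56B.
Government spending 49 billion kronor: only the composition of liabilities changes → 0.
Discount-window repayment 57 billion kronor: a Riksbank asset is shed → −57B.
Currency withdrawal 65 billion kronor: only the composition of liabilities changes → 0.
Net: 47 − 56 + 0 − 57 + 0 = -66 billion.

-66 billion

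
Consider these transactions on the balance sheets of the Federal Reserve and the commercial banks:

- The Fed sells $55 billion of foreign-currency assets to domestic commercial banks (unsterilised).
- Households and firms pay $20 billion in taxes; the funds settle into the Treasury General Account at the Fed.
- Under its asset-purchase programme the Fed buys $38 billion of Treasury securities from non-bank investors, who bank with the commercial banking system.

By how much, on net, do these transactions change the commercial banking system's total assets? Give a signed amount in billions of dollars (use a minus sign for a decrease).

+$18 billion

FX sale $55 billion: just an asset swap on bank balance sheets → 0.
Government account inflow $20 billion: bank balance sheets shrink → −$20B.
Asset purchase (from non-banks) $38 billion: bank balance sheets expand → +$38B.
Net: 0 − 20 + 38 = +$18 billion.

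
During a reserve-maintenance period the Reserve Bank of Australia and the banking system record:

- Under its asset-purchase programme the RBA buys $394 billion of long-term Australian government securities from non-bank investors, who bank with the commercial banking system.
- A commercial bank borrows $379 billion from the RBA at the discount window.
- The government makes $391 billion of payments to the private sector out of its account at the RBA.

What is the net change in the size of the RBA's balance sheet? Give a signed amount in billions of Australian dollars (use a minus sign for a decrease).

+$773 billion

Asset purchase (from non-banks) $394 billion: an RBA asset is acquired → +$394B.
Discount-window loan $379 billion: an RBA asset is acquired → +$379B.
Government spending $391 billion: only the composition of liabilities changes → 0.
Net: 394 + 379 + 0 = +$773 billion.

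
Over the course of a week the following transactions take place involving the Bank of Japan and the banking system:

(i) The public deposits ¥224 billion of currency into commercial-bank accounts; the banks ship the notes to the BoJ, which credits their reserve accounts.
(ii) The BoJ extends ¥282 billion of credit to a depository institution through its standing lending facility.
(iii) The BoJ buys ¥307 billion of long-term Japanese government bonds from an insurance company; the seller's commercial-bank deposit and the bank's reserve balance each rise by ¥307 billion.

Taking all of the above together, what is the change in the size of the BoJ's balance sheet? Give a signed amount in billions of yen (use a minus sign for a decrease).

BoJ balance sheet:
  Assets:      Securities +¥307B, Loans to banks +¥282B
  Liabilities: Bank reserves +¥813B, Currency in circulation −¥224B
Change in total BoJ assets = +¥589 billion.

+¥589 billion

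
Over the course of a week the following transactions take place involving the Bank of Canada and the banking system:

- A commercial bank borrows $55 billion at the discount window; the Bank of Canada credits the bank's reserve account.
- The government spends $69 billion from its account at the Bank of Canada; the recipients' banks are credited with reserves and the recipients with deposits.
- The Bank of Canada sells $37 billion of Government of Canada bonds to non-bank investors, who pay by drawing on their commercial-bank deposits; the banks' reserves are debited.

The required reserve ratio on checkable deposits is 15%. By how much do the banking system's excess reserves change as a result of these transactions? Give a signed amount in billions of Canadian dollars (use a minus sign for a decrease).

Discount-window loan $55 billion: reserves +$55B, deposits 0.
Government spending $69 billion: reserves +$69B, deposits +$69B.
Asset sale (to non-banks) $37 billion: reserves −$37B, deposits −$37B.
Totals: Δreserves = +$87B, Δdeposits = +$32B.
Δrequired reserves = 15% × +$32B = +$4.8B.
Δexcess reserves = Δreserves − Δrequired = +$87B − (+$4.8B) = +$82.2 billion.

+$82.2 billion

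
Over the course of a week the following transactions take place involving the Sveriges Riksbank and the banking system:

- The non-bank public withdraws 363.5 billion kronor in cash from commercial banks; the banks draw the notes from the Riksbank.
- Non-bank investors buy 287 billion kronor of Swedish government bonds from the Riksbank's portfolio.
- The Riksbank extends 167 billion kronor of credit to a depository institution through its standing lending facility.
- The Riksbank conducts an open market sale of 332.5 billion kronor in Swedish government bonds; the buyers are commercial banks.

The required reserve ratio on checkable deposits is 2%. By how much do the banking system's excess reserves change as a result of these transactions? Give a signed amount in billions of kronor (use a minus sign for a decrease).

-802.99 billion

Currency withdrawal 363.5 billion kronor: reserves −363.5B, deposits −363.5B.
Asset sale (to non-banks) 287 billion kronor: reserves −287B, deposits −287B.
Discount-window loan 167 billion kronor: reserves +167B, deposits 0.
OMO sale (to banks) 332.5 billion kronor: reserves −332.5B, deposits 0.
Totals: Δreserves = −816B, Δdeposits = −650.5B.
Δrequired reserves = 2% × −650.5B = −13.01B.
Δexcess reserves = Δreserves − Δrequired = −816B − (−13.01B) = -802.99 billion.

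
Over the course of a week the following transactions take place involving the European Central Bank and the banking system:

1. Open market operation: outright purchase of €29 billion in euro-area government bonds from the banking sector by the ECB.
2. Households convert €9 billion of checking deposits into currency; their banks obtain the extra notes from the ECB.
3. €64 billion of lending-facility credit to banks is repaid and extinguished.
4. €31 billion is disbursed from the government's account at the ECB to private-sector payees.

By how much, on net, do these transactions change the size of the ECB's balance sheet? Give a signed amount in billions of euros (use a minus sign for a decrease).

ECB balance sheet:
  Assets:      Securities +€29B, Loans to banks −€64B
  Liabilities: Bank reserves −€13B, Currency in circulation +€9B, Government deposits −€31B
Commercial banking system:
  Assets:      Reserves at CB −€13B, Securities −€29B
  Liabilities: Checkable deposits +€22B, Borrowings from CB −€64B
Change in total ECB assets = -€35 billion.

-€35 billion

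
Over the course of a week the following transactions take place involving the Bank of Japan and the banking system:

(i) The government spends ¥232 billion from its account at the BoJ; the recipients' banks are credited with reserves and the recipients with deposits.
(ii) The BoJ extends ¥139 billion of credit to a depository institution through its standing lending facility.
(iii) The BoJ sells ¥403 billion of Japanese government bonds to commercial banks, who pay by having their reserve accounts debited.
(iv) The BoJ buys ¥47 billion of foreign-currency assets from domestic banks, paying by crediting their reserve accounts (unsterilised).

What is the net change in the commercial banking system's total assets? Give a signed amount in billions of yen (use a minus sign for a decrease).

+¥371 billion

Government spending ¥232 billion: bank balance sheets expand → +¥232B.
Discount-window loan ¥139 billion: bank balance sheets expand → +¥139B.
OMO sale (to banks) ¥403 billion: just an asset swap on bank balance sheets → 0.
FX purchase ¥47 billion: just an asset swap on bank balance sheets → 0.
Net: 232 + 139 + 0 + 0 = +¥371 billion.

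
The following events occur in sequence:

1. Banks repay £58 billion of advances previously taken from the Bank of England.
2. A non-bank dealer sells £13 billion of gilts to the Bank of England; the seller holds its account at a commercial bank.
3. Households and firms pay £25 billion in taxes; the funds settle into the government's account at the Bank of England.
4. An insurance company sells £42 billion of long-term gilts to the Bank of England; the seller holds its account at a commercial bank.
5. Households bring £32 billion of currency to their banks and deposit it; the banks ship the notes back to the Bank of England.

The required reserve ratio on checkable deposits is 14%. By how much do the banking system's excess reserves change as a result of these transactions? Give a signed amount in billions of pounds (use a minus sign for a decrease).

Discount-window repayment £58 billion: reserves −£58B, deposits 0.
Asset purchase (from non-banks) £13 billion: reserves +£13B, deposits +£13B.
Government account inflow £25 billion: reserves −£25B, deposits −£25B.
Asset purchase (from non-banks) £42 billion: reserves +£42B, deposits +£42B.
Currency deposit £32 billion: reserves +£32B, deposits +£32B.
Totals: Δreserves = +£4B, Δdeposits = +£62B.
Δrequired reserves = 14% × +£62B = +£8.68B.
Δexcess reserves = Δreserves − Δrequired = +£4B − (+£8.68B) = -£4.68 billion.

-£4.68 billion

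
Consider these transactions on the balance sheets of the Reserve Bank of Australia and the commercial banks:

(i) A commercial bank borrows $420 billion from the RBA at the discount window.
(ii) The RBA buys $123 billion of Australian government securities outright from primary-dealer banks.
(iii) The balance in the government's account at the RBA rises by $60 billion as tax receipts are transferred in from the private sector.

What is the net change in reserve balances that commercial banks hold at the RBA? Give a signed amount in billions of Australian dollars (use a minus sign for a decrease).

+$483 billion

Discount-window loan $420 billion: the loan is credited to the bank's reserve account → +$420B.
OMO purchase (from banks) $123 billion: the RBA pays by crediting reserve accounts → +$123B.
Government account inflow $60 billion: funds move from bank reserves into the government account → −$60B.
Net: 420 + 123 − 60 = +$483 billion.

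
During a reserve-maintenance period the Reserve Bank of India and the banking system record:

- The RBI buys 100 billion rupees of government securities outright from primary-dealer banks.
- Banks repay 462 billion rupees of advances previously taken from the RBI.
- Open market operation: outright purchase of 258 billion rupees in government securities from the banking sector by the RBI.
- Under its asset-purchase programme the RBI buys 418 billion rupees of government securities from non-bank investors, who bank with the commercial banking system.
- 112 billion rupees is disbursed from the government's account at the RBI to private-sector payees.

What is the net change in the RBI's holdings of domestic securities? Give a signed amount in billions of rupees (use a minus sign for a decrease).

OMO purchase (from banks) 100 billion rupees: securities added to the RBI's portfolio → +100B.
Discount-window repayment 462 billion rupees: the RBI's securities portfolio is untouched → 0.
OMO purchase (from banks) 258 billion rupees: securities added to the RBI's portfolio → +258B.
Asset purchase (from non-banks) 418 billion rupees: securities added to the RBI's portfolio → +418B.
Government spending 112 billion rupees: the RBI's securities portfolio is untouched → 0.
Net: 100 + 0 + 258 + 418 + 0 = +776 billion.

+776 billion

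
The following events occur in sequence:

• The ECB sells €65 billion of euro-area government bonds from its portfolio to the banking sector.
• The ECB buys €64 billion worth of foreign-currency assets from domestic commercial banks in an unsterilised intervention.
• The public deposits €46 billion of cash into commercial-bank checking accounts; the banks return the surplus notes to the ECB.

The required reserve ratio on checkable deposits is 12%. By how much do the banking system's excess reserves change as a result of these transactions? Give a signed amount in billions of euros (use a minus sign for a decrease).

+€39.48 billion

OMO sale (to banks) €65 billion: reserves −€65B, deposits 0.
FX purchase €64 billion: reserves +€64B, deposits 0.
Currency deposit €46 billion: reserves +€46B, deposits +€46B.
Totals: Δreserves = +€45B, Δdeposits = +€46B.
Δrequired reserves = 12% × +€46B = +€5.52B.
Δexcess reserves = Δreserves − Δrequired = +€45B − (+€5.52B) = +€39.48 billion.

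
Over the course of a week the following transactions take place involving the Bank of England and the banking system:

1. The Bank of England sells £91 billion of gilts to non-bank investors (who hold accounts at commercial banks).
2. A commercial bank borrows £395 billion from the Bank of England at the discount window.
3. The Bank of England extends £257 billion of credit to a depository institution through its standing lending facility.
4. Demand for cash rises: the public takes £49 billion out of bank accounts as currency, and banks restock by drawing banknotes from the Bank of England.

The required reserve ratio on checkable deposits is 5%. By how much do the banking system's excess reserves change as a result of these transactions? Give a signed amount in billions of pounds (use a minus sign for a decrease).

Asset sale (to non-banks) £91 billion: reserves −£91B, deposits −£91B.
Discount-window loan £395 billion: reserves +£395B, deposits 0.
Discount-window loan £257 billion: reserves +£257B, deposits 0.
Currency withdrawal £49 billion: reserves −£49B, deposits −£49B.
Totals: Δreserves = +£512B, Δdeposits = −£140B.
Δrequired reserves = 5% × −£140B = −£7B.
Δexcess reserves = Δreserves − Δrequired = +£512B − (−£7B) = +£519 billion.

+£519 billion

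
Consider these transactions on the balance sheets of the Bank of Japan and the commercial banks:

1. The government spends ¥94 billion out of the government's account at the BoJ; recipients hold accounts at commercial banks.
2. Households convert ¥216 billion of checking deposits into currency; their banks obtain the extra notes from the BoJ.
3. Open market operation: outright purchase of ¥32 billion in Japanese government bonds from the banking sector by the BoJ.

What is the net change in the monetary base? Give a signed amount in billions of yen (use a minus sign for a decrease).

BoJ balance sheet:
  Assets:      Securities +¥32B
  Liabilities: Bank reserves −¥90B, Currency in circulation +¥216B, Government deposits −¥94B
Monetary base = currency + reserves: +¥216B + (−¥90B) = +¥126 billion.

+¥126 billion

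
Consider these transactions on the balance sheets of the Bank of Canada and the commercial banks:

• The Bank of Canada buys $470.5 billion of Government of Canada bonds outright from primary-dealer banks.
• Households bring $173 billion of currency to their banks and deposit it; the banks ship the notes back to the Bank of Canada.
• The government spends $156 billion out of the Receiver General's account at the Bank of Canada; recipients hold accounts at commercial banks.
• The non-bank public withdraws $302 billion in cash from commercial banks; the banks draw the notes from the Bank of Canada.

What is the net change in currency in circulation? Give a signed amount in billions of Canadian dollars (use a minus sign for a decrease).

+$129 billion

OMO purchase (from banks) $470.5 billion: no currency enters or leaves circulation → 0.
Currency deposit $173 billion: notes return to the central bank → −$173B.
Government spending $156 billion: no currency enters or leaves circulation → 0.
Currency withdrawal $302 billion: notes leave the central bank → +$302B.
Net: 0 − 173 + 0 + 302 = +$129 billion.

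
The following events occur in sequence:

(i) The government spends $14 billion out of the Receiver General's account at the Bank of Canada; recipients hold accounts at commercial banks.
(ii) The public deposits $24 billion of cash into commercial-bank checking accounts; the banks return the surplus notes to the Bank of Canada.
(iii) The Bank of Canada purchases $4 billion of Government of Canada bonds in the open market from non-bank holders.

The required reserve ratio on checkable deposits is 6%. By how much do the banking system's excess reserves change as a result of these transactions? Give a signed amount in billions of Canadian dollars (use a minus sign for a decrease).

Government spending $14 billion: reserves +$14B, deposits +$14B.
Currency deposit $24 billion: reserves +$24B, deposits +$24B.
Asset purchase (from non-banks) $4 billion: reserves +$4B, deposits +$4B.
Totals: Δreserves = +$42B, Δdeposits = +$42B.
Δrequired reserves = 6% × +$42B = +$2.52B.
Δexcess reserves = Δreserves − Δrequired = +$42B − (+$2.52B) = +$39.48 billion.

+$39.48 billion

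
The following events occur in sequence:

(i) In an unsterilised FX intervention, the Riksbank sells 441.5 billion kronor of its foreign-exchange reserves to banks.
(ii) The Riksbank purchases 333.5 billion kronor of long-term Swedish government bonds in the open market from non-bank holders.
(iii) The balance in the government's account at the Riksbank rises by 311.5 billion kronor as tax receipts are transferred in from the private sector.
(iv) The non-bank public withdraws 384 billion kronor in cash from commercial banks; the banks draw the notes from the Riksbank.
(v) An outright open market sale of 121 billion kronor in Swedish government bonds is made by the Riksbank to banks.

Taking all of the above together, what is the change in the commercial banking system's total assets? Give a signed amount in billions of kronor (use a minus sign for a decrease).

FX sale 441.5 billion kronor: just an asset swap on bank balance sheets → 0.
Asset purchase (from non-banks) 333.5 billion kronor: bank balance sheets expand → +333.5B.
Government account inflow 311.5 billion kronor: bank balance sheets shrink → −311.5B.
Currency withdrawal 384 billion kronor: bank balance sheets shrink → −384B.
OMO sale (to banks) 121 billion kronor: just an asset swap on bank balance sheets → 0.
Net: 0 + 333.5 − 311.5 − 384 + 0 = -362 billion.

-362 billion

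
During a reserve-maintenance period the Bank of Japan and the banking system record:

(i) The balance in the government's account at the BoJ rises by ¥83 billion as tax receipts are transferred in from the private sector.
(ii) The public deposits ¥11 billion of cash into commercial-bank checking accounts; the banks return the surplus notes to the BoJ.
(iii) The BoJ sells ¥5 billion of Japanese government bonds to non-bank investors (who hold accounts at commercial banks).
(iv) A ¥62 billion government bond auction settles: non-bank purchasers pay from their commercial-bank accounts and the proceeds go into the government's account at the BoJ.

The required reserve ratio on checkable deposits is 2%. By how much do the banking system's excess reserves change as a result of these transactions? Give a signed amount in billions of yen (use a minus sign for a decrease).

-¥136.22 billion

Government account inflow ¥83 billion: reserves −¥83B, deposits −¥83B.
Currency deposit ¥11 billion: reserves +¥11B, deposits +¥11B.
Asset sale (to non-banks) ¥5 billion: reserves −¥5B, deposits −¥5B.
Government account inflow ¥62 billion: reserves −¥62B, deposits −¥62B.
Totals: Δreserves = −¥139B, Δdeposits = −¥139B.
Δrequired reserves = 2% × −¥139B = −¥2.78B.
Δexcess reserves = Δreserves − Δrequired = −¥139B − (−¥2.78B) = -¥136.22 billion.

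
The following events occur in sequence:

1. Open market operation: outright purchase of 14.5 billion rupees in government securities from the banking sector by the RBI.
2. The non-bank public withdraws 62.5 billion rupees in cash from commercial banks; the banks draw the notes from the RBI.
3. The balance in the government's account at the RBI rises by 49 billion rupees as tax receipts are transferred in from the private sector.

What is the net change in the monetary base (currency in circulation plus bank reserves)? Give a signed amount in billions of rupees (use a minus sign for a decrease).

OMO purchase (from banks) 14.5 billion rupees: RBI balance sheet expands → +14.5B.
Currency withdrawal 62.5 billion rupees: just a shift between currency and reserves — both are base money → 0.
Government account inflow 49 billion rupees: reserves shift to a non-base liability → −49B.
Net: 14.5 + 0 − 49 = -34.5 billion.

-34.5 billion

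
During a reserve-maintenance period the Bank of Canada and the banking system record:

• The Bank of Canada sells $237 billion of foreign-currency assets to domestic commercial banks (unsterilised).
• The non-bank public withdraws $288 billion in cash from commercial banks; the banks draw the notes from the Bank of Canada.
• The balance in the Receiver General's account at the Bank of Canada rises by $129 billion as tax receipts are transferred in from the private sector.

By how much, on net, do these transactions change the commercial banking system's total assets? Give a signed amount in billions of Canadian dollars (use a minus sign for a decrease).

-$417 billion

FX sale $237 billion: just an asset swap on bank balance sheets → 0.
Currency withdrawal $288 billion: bank balance sheets shrink → −$288B.
Government account inflow $129 billion: bank balance sheets shrink → −$129B.
Net: 0 − 288 − 129 = -$417 billion.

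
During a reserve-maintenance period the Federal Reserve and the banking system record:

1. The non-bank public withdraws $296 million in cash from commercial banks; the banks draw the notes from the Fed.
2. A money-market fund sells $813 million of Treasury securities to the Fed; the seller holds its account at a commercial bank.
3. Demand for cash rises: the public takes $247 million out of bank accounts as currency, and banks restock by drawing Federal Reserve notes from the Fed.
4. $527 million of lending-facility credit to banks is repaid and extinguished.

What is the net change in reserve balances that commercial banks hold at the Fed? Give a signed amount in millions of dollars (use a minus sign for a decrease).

-$257 million

Currency withdrawal $296 million: banks swap reserves for currency → −$296M.
Asset purchase (from non-banks) $813 million: the Fed pays by crediting reserve accounts → +$813M.
Currency withdrawal $247 million: banks swap reserves for currency → −$247M.
Discount-window repayment $527 million: repayment is debited from reserves → −$527M.
Net: −296 + 813 − 247 − 527 = -$257 million.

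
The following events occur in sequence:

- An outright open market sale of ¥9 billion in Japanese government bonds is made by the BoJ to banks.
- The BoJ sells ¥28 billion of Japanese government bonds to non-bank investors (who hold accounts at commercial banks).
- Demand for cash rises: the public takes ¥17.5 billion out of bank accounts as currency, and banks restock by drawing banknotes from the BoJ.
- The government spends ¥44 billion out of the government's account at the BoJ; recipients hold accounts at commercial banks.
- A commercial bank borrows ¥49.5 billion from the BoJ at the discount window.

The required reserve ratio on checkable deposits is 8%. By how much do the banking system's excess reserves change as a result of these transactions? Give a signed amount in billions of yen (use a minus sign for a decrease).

+¥39.12 billion

OMO sale (to banks) ¥9 billion: reserves −¥9B, deposits 0.
Asset sale (to non-banks) ¥28 billion: reserves −¥28B, deposits −¥28B.
Currency withdrawal ¥17.5 billion: reserves −¥17.5B, deposits −¥17.5B.
Government spending ¥44 billion: reserves +¥44B, deposits +¥44B.
Discount-window loan ¥49.5 billion: reserves +¥49.5B, deposits 0.
Totals: Δreserves = +¥39B, Δdeposits = −¥1.5B.
Δrequired reserves = 8% × −¥1.5B = −¥0.12B.
Δexcess reserves = Δreserves − Δrequired = +¥39B − (−¥0.12B) = +¥39.12 billion.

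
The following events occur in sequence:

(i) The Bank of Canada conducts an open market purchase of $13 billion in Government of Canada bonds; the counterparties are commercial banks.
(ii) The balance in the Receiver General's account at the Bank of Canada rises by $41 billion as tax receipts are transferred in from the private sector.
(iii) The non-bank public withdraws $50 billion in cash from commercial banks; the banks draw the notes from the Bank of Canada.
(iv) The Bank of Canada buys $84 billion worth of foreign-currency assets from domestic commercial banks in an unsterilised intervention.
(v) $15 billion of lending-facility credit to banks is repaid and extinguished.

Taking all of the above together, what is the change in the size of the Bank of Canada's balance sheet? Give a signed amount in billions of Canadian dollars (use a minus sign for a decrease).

+$82 billion

Bank of Canada balance sheet:
  Assets:      Securities +$13B, Loans to banks −$15B, Foreign assets +$84B
  Liabilities: Bank reserves −$9B, Currency in circulation +$50B, Government deposits +$41B
Change in total Bank of Canada assets = +$82 billion.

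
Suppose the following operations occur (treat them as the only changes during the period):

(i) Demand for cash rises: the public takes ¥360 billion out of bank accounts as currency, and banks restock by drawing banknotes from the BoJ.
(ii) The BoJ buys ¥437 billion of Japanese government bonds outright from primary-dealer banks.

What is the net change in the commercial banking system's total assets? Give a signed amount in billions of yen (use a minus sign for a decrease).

Currency withdrawal ¥360 billion: bank balance sheets shrink → −¥360B.
OMO purchase (from banks) ¥437 billion: just an asset swap on bank balance sheets → 0.
Net: −360 + 0 = -¥360 billion.

-¥360 billion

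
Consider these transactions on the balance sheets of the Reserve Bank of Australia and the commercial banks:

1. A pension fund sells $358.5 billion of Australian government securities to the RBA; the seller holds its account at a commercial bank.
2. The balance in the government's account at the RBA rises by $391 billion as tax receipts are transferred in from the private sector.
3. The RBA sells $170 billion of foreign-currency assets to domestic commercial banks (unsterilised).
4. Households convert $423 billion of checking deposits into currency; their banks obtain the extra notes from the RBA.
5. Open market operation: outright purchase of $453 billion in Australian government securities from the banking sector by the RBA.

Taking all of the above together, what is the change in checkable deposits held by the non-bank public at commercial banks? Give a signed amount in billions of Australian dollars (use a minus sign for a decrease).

-$455.5 billion

Asset purchase (from non-banks) $358.5 billion: non-bank counterparties' bank balances rise → +$358.5B.
Government account inflow $391 billion: non-bank counterparties' bank balances fall → −$391B.
FX sale $170 billion: the counterparty is a bank, so public deposits are unchanged → 0.
Currency withdrawal $423 billion: non-bank counterparties' bank balances fall → −$423B.
OMO purchase (from banks) $453 billion: the counterparty is a bank, so public deposits are unchanged → 0.
Net: 358.5 − 391 + 0 − 423 + 0 = -$455.5 billion.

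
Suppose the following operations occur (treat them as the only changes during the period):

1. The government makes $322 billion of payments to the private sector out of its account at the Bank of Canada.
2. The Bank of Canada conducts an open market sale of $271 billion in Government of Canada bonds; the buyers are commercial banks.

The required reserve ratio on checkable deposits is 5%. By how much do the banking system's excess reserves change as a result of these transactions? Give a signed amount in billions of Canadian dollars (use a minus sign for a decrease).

+$34.9 billion

Government spending $322 billion: reserves +$322B, deposits +$322B.
OMO sale (to banks) $271 billion: reserves −$271B, deposits 0.
Totals: Δreserves = +$51B, Δdeposits = +$322B.
Δrequired reserves = 5% × +$322B = +$16.1B.
Δexcess reserves = Δreserves − Δrequired = +$51B − (+$16.1B) = +$34.9 billion.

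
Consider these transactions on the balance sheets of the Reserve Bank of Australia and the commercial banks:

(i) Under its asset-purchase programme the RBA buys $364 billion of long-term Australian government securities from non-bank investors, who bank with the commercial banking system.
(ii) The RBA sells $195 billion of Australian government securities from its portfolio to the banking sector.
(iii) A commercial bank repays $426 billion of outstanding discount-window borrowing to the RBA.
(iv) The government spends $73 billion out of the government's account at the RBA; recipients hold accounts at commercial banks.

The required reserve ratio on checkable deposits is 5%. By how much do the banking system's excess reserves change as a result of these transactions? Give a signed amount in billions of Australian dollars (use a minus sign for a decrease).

-$205.85 billion

Asset purchase (from non-banks) $364 billion: reserves +$364B, deposits +$364B.
OMO sale (to banks) $195 billion: reserves −$195B, deposits 0.
Discount-window repayment $426 billion: reserves −$426B, deposits 0.
Government spending $73 billion: reserves +$73B, deposits +$73B.
Totals: Δreserves = −$184B, Δdeposits = +$437B.
Δrequired reserves = 5% × +$437B = +$21.85B.
Δexcess reserves = Δreserves − Δrequired = −$184B − (+$21.85B) = -$205.85 billion.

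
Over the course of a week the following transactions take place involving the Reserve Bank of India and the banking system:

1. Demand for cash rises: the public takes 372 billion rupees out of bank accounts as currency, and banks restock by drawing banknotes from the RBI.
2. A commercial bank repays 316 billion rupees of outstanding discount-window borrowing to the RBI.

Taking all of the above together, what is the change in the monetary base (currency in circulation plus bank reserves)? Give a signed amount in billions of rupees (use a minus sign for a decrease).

Currency withdrawal 372 billion rupees: just a shift between currency and reserves — both are base money → 0.
Discount-window repayment 316 billion rupees: RBI balance sheet contracts → −316B.
Net: 0 − 316 = -316 billion.

-316 billion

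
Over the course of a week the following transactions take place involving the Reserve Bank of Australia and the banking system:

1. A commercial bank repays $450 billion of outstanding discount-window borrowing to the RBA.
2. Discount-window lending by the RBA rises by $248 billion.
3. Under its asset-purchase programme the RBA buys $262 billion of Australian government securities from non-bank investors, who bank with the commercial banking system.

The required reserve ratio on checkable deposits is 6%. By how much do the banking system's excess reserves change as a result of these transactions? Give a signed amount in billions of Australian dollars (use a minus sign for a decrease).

Discount-window repayment $450 billion: reserves −$450B, deposits 0.
Discount-window loan $248 billion: reserves +$248B, deposits 0.
Asset purchase (from non-banks) $262 billion: reserves +$262B, deposits +$262B.
Totals: Δreserves = +$60B, Δdeposits = +$262B.
Δrequired reserves = 6% × +$262B = +$15.72B.
Δexcess reserves = Δreserves − Δrequired = +$60B − (+$15.72B) = +$44.28 billion.

+$44.28 billion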